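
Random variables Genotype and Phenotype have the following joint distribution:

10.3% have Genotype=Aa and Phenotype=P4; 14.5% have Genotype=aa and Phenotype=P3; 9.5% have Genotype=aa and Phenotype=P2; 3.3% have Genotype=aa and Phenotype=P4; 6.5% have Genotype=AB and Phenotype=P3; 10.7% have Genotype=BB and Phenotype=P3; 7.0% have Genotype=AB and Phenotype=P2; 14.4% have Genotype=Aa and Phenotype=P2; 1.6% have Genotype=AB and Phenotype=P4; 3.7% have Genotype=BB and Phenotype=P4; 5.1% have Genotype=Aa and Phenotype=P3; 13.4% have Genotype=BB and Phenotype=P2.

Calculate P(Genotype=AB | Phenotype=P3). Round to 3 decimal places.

P(Phenotype=P3) = 0.051 + 0.145 + 0.065 + 0.107 = 0.368.
P(Genotype=AB | Phenotype=P3) = 0.065/0.368 = 0.177.

0.177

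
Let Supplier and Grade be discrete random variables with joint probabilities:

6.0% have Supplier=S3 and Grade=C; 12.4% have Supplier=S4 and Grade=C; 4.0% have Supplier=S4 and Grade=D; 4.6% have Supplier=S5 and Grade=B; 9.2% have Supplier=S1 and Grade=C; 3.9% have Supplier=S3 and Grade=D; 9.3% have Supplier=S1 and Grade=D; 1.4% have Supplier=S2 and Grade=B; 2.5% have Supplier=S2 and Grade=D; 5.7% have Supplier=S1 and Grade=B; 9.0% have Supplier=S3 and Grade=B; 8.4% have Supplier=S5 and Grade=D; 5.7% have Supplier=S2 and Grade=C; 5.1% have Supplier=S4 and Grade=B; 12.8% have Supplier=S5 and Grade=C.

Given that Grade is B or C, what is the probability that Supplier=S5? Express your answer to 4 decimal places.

0.2420

P(Grade=B) = 0.057 + 0.014 + 0.090 + 0.051 + 0.046 = 0.258.
P(Grade=C) = 0.092 + 0.057 + 0.060 + 0.124 + 0.128 = 0.461.
P(Grade ∈ {B, C}) = 0.258 + 0.461 = 0.719; P(Supplier=S5, Grade ∈ {B, C}) = 0.046 + 0.128 = 0.174.
P(Supplier=S5 | Grade ∈ {B, C}) = 0.174/0.719 = 0.2420.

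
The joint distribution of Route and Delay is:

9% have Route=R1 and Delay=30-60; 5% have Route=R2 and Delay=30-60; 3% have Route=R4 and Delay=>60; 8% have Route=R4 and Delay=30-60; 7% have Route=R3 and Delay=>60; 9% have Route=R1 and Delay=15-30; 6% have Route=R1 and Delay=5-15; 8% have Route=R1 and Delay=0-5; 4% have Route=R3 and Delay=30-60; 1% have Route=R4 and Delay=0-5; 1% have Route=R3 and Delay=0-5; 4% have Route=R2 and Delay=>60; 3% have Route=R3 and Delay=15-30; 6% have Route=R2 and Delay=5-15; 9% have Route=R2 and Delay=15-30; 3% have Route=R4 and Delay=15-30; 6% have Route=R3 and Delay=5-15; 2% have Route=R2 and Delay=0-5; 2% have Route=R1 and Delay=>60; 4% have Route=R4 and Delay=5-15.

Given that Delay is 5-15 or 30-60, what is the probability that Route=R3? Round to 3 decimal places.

P(Delay=5-15) = 0.06 + 0.06 + 0.06 + 0.04 = 0.22.
P(Delay=30-60) = 0.09 + 0.05 + 0.04 + 0.08 = 0.26.
P(Delay ∈ {5-15, 30-60}) = 0.22 + 0.26 = 0.48; P(Route=R3, Delay ∈ {5-15, 30-60}) = 0.06 + 0.04 = 0.10.
P(Route=R3 | Delay ∈ {5-15, 30-60}) = 0.10/0.48 = 0.208.

0.208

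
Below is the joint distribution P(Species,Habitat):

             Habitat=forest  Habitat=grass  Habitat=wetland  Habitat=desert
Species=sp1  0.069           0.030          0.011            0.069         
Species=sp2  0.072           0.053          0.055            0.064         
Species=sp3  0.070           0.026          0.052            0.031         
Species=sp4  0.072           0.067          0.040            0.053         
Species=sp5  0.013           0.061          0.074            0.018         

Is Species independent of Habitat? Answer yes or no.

P(Species=sp5) = 0.166 and P(Habitat=forest) = 0.296, so their product is 0.04914, but P(Species=sp5, Habitat=forest) = 0.013. Since these differ, Species and Habitat are not independent.

no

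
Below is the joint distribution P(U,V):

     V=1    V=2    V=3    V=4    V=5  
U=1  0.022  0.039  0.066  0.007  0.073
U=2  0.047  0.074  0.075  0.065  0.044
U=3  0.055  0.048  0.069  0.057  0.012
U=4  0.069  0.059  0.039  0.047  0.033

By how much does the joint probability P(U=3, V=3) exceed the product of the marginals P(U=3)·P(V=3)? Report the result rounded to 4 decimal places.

0.0090

P(U=3) = 0.055 + 0.048 + 0.069 + 0.057 + 0.012 = 0.241.
P(V=3) = 0.066 + 0.075 + 0.069 + 0.039 = 0.249.
P(U=3, V=3) − P(U=3)P(V=3) = 0.069 − 0.241×0.249 = 0.0090.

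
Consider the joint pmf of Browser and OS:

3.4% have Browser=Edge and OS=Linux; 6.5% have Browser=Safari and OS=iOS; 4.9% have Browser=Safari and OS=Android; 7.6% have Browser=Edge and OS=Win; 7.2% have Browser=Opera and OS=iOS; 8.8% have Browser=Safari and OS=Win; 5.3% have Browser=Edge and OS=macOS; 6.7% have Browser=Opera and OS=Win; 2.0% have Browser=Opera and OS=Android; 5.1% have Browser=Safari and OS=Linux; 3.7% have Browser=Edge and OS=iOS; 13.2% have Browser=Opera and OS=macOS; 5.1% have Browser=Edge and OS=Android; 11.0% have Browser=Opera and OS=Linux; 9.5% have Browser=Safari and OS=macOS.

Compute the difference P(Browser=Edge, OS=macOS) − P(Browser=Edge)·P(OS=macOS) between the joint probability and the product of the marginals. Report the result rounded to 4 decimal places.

-0.0173

P(Browser=Edge) = 0.076 + 0.053 + 0.034 + 0.037 + 0.051 = 0.251.
P(OS=macOS) = 0.095 + 0.053 + 0.132 = 0.280.
P(Browser=Edge, OS=macOS) − P(Browser=Edge)P(OS=macOS) = 0.053 − 0.251×0.280 = -0.0173.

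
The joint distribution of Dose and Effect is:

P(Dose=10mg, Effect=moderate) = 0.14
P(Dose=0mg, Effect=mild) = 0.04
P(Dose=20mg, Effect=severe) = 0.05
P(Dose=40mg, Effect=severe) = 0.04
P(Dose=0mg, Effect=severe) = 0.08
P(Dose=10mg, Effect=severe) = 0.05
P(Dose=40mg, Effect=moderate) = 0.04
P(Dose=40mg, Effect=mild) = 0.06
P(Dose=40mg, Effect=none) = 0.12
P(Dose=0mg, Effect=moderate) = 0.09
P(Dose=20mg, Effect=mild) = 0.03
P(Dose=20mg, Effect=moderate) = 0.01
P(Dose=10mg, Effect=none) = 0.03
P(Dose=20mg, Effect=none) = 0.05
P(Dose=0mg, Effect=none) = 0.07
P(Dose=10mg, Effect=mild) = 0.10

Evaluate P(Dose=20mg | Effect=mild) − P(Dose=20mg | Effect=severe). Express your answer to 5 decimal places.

-0.09684

P(Effect=mild) = 0.04 + 0.10 + 0.03 + 0.06 = 0.23; P(Dose=20mg | Effect=mild) = 0.03/0.23 = 0.130435.
P(Effect=severe) = 0.08 + 0.05 + 0.05 + 0.04 = 0.22; P(Dose=20mg | Effect=severe) = 0.05/0.22 = 0.227273.
Difference = -0.09684.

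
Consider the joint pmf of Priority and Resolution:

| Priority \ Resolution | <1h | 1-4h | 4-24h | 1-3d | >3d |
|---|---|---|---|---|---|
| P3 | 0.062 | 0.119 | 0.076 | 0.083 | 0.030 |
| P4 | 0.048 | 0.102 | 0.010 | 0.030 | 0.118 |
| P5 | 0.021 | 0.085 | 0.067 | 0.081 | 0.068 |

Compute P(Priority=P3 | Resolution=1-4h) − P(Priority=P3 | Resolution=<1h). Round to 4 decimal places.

-0.0844

P(Resolution=1-4h) = 0.119 + 0.102 + 0.085 = 0.306; P(Priority=P3 | Resolution=1-4h) = 0.119/0.306 = 0.38889.
P(Resolution=<1h) = 0.062 + 0.048 + 0.021 = 0.131; P(Priority=P3 | Resolution=<1h) = 0.062/0.131 = 0.47328.
Difference = -0.0844.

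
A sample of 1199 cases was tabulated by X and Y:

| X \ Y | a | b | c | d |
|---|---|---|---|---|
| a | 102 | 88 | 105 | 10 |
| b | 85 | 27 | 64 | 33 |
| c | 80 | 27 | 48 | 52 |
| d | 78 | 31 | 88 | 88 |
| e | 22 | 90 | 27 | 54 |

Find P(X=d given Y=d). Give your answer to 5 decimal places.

Total with Y=d: 10 + 33 + 52 + 88 + 54 = 237.
P(X=d | Y=d) = 88/237 = 0.37131.

0.37131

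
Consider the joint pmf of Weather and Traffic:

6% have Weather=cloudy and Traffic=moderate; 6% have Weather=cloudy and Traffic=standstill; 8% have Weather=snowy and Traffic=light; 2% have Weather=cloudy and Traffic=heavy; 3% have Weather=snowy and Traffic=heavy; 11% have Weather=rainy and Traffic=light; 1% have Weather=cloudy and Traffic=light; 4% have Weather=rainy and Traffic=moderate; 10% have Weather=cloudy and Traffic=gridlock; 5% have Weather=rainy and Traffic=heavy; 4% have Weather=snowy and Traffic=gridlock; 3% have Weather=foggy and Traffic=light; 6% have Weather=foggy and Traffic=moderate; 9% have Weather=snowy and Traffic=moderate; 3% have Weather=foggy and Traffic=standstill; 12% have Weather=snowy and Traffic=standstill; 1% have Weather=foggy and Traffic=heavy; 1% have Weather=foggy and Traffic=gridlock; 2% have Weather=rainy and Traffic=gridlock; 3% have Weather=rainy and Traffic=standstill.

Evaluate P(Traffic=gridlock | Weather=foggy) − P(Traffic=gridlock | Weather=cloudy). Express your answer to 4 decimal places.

P(Weather=foggy) = 0.03 + 0.06 + 0.01 + 0.01 + 0.03 = 0.14; P(Traffic=gridlock | Weather=foggy) = 0.01/0.14 = 0.07143.
P(Weather=cloudy) = 0.01 + 0.06 + 0.02 + 0.10 + 0.06 = 0.25; P(Traffic=gridlock | Weather=cloudy) = 0.10/0.25 = 0.40000.
Difference = -0.3286.

-0.3286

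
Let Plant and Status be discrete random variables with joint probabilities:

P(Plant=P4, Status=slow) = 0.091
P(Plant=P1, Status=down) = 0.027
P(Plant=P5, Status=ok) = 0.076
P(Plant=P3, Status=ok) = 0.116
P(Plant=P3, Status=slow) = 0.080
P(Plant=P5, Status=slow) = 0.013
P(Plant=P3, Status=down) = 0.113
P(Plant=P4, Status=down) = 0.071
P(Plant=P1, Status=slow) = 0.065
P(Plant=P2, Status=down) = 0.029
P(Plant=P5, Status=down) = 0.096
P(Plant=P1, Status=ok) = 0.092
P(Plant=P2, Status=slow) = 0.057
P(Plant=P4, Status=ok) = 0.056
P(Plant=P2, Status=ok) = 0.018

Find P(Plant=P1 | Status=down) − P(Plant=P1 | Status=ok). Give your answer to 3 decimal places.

-0.177

P(Status=down) = 0.027 + 0.029 + 0.113 + 0.071 + 0.096 = 0.336; P(Plant=P1 | Status=down) = 0.027/0.336 = 0.0804.
P(Status=ok) = 0.092 + 0.018 + 0.116 + 0.056 + 0.076 = 0.358; P(Plant=P1 | Status=ok) = 0.092/0.358 = 0.2570.
Difference = -0.177.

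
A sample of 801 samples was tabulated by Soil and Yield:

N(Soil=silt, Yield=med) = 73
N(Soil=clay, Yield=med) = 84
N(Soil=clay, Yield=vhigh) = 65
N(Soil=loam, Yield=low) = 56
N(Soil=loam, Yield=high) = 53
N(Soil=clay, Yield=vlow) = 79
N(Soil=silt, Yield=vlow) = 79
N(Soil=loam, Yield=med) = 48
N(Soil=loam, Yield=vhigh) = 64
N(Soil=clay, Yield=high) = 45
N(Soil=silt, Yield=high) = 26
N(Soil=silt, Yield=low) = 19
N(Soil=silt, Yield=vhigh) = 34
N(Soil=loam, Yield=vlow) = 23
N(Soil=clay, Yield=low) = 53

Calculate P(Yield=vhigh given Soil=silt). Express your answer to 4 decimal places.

0.1472

Total with Soil=silt: 79 + 19 + 73 + 26 + 34 = 231.
P(Yield=vhigh | Soil=silt) = 34/231 = 0.1472.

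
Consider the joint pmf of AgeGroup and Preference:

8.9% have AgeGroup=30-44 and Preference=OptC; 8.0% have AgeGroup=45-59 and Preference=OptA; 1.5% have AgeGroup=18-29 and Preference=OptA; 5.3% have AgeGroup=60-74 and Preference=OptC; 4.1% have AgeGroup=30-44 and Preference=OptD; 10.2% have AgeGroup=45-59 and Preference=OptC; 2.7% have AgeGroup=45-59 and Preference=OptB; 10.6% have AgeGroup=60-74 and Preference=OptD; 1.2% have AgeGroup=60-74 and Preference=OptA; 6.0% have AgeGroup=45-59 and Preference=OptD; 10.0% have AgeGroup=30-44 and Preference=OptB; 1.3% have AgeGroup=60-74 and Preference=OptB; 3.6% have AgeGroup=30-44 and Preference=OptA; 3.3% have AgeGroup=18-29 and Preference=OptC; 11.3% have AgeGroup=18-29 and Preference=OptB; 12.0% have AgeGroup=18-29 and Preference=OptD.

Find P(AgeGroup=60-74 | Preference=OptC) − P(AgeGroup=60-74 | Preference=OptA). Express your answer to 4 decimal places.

P(Preference=OptC) = 0.033 + 0.089 + 0.102 + 0.053 = 0.277; P(AgeGroup=60-74 | Preference=OptC) = 0.053/0.277 = 0.19134.
P(Preference=OptA) = 0.015 + 0.036 + 0.080 + 0.012 = 0.143; P(AgeGroup=60-74 | Preference=OptA) = 0.012/0.143 = 0.08392.
Difference = 0.1074.

0.1074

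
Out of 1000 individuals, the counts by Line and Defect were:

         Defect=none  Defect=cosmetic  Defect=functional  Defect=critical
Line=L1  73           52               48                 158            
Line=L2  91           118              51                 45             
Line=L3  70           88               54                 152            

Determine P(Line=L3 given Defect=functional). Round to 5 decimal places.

Total with Defect=functional: 48 + 51 + 54 = 153.
P(Line=L3 | Defect=functional) = 54/153 = 0.35294.

0.35294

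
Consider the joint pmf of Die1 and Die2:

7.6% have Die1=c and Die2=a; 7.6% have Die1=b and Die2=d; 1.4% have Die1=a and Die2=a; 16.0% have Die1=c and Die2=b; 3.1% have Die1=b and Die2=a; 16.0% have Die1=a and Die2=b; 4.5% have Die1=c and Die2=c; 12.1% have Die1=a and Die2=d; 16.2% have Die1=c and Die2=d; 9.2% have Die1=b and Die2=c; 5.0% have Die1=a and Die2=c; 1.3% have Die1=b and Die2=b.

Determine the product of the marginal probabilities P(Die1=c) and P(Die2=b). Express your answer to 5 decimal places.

0.14752

P(Die1=c) = 0.076 + 0.160 + 0.045 + 0.162 = 0.443.
P(Die2=b) = 0.160 + 0.013 + 0.160 = 0.333.
Product: 0.443 × 0.333 = 0.14752.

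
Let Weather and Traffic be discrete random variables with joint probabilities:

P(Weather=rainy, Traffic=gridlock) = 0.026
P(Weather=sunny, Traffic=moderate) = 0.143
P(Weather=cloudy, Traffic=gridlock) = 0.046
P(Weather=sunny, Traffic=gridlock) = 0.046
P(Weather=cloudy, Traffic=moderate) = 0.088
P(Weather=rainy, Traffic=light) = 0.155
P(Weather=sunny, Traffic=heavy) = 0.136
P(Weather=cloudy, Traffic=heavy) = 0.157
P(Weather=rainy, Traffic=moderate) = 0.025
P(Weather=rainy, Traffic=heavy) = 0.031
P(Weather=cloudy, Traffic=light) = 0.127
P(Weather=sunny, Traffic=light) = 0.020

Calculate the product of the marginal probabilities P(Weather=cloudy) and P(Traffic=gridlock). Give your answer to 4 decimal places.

0.0493

P(Weather=cloudy) = 0.127 + 0.088 + 0.157 + 0.046 = 0.418.
P(Traffic=gridlock) = 0.046 + 0.046 + 0.026 = 0.118.
Product: 0.418 × 0.118 = 0.0493.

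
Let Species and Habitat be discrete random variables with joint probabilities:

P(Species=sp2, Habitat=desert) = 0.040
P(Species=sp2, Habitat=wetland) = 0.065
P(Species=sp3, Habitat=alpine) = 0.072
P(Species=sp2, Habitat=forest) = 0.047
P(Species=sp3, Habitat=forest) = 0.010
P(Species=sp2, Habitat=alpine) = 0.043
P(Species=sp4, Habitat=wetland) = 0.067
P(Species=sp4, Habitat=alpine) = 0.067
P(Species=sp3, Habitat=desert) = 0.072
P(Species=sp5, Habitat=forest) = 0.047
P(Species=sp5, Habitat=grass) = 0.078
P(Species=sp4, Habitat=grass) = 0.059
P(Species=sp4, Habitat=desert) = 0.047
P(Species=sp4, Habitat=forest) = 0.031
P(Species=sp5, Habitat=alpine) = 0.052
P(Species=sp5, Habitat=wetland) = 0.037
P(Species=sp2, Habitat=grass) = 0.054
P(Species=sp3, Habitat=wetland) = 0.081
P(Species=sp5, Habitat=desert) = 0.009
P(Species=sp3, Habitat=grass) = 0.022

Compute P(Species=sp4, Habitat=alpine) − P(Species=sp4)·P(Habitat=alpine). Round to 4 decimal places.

P(Species=sp4) = 0.031 + 0.059 + 0.067 + 0.047 + 0.067 = 0.271.
P(Habitat=alpine) = 0.043 + 0.072 + 0.067 + 0.052 = 0.234.
P(Species=sp4, Habitat=alpine) − P(Species=sp4)P(Habitat=alpine) = 0.067 − 0.271×0.234 = 0.0036.

0.0036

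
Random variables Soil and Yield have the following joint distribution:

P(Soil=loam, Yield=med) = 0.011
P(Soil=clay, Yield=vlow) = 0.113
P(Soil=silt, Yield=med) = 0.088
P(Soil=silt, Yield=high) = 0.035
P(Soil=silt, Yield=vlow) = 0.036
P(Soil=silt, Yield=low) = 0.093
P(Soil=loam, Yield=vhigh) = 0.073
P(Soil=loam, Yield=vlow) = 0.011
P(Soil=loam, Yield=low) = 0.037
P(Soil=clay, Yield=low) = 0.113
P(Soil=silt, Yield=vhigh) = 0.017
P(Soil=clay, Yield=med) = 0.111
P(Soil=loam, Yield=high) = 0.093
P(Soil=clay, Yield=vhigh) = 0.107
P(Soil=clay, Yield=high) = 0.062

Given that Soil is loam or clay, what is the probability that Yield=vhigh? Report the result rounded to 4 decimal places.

P(Soil=loam) = 0.011 + 0.037 + 0.011 + 0.093 + 0.073 = 0.225.
P(Soil=clay) = 0.113 + 0.113 + 0.111 + 0.062 + 0.107 = 0.506.
P(Soil ∈ {loam, clay}) = 0.225 + 0.506 = 0.731; P(Yield=vhigh, Soil ∈ {loam, clay}) = 0.073 + 0.107 = 0.180.
P(Yield=vhigh | Soil ∈ {loam, clay}) = 0.180/0.731 = 0.2462.

0.2462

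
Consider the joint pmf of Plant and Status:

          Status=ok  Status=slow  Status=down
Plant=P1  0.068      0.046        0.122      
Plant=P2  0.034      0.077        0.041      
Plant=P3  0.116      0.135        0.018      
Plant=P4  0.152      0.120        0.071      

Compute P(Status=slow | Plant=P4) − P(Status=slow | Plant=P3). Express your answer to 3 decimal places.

-0.152

P(Plant=P4) = 0.152 + 0.120 + 0.071 = 0.343; P(Status=slow | Plant=P4) = 0.120/0.343 = 0.3499.
P(Plant=P3) = 0.116 + 0.135 + 0.018 = 0.269; P(Status=slow | Plant=P3) = 0.135/0.269 = 0.5019.
Difference = -0.152.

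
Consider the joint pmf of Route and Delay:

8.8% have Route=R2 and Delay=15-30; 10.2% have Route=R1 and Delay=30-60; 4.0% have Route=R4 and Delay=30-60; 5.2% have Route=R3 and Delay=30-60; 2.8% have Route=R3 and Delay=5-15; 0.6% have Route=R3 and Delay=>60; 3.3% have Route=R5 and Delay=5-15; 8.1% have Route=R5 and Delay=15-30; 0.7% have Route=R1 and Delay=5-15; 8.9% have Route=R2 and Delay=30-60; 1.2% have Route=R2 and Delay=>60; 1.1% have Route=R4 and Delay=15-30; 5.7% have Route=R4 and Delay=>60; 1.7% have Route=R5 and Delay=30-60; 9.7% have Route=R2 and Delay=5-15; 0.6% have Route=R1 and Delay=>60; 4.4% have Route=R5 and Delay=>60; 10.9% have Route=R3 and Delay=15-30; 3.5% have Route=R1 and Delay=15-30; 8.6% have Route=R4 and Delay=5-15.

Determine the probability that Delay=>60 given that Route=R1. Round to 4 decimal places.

P(Route=R1) = 0.007 + 0.035 + 0.102 + 0.006 = 0.150.
P(Delay=>60 | Route=R1) = 0.006/0.150 = 0.0400.

0.0400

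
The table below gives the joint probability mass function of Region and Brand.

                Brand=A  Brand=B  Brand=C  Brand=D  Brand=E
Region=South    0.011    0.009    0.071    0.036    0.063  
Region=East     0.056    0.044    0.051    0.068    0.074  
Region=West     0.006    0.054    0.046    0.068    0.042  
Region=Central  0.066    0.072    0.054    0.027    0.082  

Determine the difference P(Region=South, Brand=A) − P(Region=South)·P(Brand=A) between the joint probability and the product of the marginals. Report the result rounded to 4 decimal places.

-0.0154

P(Region=South) = 0.011 + 0.009 + 0.071 + 0.036 + 0.063 = 0.190.
P(Brand=A) = 0.011 + 0.056 + 0.006 + 0.066 = 0.139.
P(Region=South, Brand=A) − P(Region=South)P(Brand=A) = 0.011 − 0.190×0.139 = -0.0154.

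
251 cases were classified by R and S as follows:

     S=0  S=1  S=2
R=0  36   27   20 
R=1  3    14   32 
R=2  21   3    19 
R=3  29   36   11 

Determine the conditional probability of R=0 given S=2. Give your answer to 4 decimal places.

Total with S=2: 20 + 32 + 19 + 11 = 82.
P(R=0 | S=2) = 20/82 = 0.2439.

0.2439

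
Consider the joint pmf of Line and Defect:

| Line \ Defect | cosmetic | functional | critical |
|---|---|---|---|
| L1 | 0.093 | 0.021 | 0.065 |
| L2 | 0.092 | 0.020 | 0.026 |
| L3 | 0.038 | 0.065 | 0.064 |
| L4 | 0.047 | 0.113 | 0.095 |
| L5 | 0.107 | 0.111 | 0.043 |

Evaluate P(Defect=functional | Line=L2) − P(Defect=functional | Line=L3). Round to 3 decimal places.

P(Line=L2) = 0.092 + 0.020 + 0.026 = 0.138; P(Defect=functional | Line=L2) = 0.020/0.138 = 0.1449.
P(Line=L3) = 0.038 + 0.065 + 0.064 = 0.167; P(Defect=functional | Line=L3) = 0.065/0.167 = 0.3892.
Difference = -0.244.

-0.244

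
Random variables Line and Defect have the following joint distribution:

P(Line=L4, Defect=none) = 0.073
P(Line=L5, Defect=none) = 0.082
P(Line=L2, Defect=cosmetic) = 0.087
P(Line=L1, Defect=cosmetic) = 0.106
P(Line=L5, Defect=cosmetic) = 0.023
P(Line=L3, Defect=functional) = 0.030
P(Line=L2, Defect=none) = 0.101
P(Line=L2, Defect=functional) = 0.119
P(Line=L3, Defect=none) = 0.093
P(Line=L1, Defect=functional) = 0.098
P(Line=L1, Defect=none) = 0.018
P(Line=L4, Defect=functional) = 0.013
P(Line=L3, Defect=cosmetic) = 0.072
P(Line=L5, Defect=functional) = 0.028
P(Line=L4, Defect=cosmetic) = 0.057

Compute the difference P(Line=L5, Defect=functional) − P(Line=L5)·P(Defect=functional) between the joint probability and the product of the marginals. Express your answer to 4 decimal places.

P(Line=L5) = 0.082 + 0.023 + 0.028 = 0.133.
P(Defect=functional) = 0.098 + 0.119 + 0.030 + 0.013 + 0.028 = 0.288.
P(Line=L5, Defect=functional) − P(Line=L5)P(Defect=functional) = 0.028 − 0.133×0.288 = -0.0103.

-0.0103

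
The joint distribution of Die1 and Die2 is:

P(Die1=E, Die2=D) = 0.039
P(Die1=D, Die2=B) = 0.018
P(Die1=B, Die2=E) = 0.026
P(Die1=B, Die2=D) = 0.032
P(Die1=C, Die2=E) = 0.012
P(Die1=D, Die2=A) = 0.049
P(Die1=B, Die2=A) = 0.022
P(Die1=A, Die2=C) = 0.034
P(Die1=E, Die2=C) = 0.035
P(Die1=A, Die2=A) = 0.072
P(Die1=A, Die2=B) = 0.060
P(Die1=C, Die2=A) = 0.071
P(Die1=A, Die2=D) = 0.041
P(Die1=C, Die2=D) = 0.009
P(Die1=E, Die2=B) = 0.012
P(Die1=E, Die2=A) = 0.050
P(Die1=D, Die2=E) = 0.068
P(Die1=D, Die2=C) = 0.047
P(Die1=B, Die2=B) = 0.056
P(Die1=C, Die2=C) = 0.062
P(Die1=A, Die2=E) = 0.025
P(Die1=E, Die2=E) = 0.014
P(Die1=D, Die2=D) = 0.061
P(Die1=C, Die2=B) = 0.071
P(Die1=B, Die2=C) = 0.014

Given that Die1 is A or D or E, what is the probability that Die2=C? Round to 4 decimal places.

P(Die1=A) = 0.072 + 0.060 + 0.034 + 0.041 + 0.025 = 0.232.
P(Die1=D) = 0.049 + 0.018 + 0.047 + 0.061 + 0.068 = 0.243.
P(Die1=E) = 0.050 + 0.012 + 0.035 + 0.039 + 0.014 = 0.150.
P(Die1 ∈ {A, D, E}) = 0.232 + 0.243 + 0.150 = 0.625; P(Die2=C, Die1 ∈ {A, D, E}) = 0.034 + 0.047 + 0.035 = 0.116.
P(Die2=C | Die1 ∈ {A, D, E}) = 0.116/0.625 = 0.1856.

0.1856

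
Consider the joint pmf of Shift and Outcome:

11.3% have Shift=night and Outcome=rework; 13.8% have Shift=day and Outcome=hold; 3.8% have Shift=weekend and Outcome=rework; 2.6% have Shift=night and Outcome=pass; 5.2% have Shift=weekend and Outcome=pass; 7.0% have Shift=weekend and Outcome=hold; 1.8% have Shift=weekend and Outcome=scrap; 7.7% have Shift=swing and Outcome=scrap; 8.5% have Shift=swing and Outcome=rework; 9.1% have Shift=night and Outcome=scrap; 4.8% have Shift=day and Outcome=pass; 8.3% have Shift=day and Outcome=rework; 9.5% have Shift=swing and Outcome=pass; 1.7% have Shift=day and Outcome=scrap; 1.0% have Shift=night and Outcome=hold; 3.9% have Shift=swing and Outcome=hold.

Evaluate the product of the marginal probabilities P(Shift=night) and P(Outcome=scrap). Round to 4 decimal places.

P(Shift=night) = 0.026 + 0.113 + 0.091 + 0.010 = 0.240.
P(Outcome=scrap) = 0.017 + 0.077 + 0.091 + 0.018 = 0.203.
Product: 0.240 × 0.203 = 0.0487.

0.0487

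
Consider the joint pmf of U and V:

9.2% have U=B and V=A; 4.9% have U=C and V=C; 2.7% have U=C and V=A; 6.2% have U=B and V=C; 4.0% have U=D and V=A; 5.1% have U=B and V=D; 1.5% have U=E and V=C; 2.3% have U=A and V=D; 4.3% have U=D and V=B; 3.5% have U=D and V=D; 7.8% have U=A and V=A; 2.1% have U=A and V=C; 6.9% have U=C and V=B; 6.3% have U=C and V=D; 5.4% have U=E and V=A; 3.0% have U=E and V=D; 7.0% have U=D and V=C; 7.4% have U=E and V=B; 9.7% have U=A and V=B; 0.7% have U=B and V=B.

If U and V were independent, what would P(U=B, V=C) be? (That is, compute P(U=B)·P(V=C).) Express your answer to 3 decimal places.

P(U=B) = 0.092 + 0.007 + 0.062 + 0.051 = 0.212.
P(V=C) = 0.021 + 0.062 + 0.049 + 0.070 + 0.015 = 0.217.
Product: 0.212 × 0.217 = 0.046.

0.046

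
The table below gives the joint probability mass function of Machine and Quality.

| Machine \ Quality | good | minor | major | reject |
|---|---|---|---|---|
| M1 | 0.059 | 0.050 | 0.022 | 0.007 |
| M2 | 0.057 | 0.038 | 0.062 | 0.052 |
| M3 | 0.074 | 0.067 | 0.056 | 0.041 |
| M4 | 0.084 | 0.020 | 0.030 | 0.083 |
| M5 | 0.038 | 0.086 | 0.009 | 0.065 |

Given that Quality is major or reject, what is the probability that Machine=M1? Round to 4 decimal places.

P(Quality=major) = 0.022 + 0.062 + 0.056 + 0.030 + 0.009 = 0.179.
P(Quality=reject) = 0.007 + 0.052 + 0.041 + 0.083 + 0.065 = 0.248.
P(Quality ∈ {major, reject}) = 0.179 + 0.248 = 0.427; P(Machine=M1, Quality ∈ {major, reject}) = 0.022 + 0.007 = 0.029.
P(Machine=M1 | Quality ∈ {major, reject}) = 0.029/0.427 = 0.0679.

0.0679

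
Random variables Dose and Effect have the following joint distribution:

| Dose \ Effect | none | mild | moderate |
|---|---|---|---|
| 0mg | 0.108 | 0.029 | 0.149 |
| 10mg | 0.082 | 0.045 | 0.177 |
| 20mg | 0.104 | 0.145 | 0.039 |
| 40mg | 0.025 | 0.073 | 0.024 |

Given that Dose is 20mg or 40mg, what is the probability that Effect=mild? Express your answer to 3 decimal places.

0.532

P(Dose=20mg) = 0.104 + 0.145 + 0.039 = 0.288.
P(Dose=40mg) = 0.025 + 0.073 + 0.024 = 0.122.
P(Dose ∈ {20mg, 40mg}) = 0.288 + 0.122 = 0.410; P(Effect=mild, Dose ∈ {20mg, 40mg}) = 0.145 + 0.073 = 0.218.
P(Effect=mild | Dose ∈ {20mg, 40mg}) = 0.218/0.410 = 0.532.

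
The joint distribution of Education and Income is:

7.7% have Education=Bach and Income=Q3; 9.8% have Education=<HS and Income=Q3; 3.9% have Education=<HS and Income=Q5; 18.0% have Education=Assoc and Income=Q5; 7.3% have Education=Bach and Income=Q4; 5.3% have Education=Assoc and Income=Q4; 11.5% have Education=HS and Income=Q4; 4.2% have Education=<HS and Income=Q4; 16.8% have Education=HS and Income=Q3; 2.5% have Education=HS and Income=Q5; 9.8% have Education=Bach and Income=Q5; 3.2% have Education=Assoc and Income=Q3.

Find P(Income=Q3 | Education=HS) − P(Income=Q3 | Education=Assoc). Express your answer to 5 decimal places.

P(Education=HS) = 0.168 + 0.115 + 0.025 = 0.308; P(Income=Q3 | Education=HS) = 0.168/0.308 = 0.545455.
P(Education=Assoc) = 0.032 + 0.053 + 0.180 = 0.265; P(Income=Q3 | Education=Assoc) = 0.032/0.265 = 0.120755.
Difference = 0.42470.

0.42470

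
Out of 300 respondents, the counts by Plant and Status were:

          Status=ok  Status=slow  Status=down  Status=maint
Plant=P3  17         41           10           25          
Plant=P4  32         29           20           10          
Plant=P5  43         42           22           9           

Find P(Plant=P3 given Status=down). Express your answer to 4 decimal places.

0.1923

Total with Status=down: 10 + 20 + 22 = 52.
P(Plant=P3 | Status=down) = 10/52 = 0.1923.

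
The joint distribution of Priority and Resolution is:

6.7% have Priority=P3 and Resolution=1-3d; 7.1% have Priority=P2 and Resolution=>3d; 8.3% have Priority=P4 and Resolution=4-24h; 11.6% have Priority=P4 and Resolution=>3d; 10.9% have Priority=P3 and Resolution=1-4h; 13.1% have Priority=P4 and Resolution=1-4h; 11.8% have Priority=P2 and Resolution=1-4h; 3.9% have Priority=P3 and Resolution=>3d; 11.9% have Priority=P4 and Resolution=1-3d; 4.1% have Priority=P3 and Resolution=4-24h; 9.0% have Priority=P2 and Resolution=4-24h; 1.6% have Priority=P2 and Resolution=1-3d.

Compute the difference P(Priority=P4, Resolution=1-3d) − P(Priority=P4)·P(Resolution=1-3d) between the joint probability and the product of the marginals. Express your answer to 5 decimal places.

0.02830

P(Priority=P4) = 0.131 + 0.083 + 0.119 + 0.116 = 0.449.
P(Resolution=1-3d) = 0.016 + 0.067 + 0.119 = 0.202.
P(Priority=P4, Resolution=1-3d) − P(Priority=P4)P(Resolution=1-3d) = 0.119 − 0.449×0.202 = 0.02830.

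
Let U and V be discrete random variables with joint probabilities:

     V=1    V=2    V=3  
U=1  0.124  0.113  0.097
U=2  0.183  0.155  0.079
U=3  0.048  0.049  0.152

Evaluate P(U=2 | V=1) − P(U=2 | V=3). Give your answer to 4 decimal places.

0.2746

P(V=1) = 0.124 + 0.183 + 0.048 = 0.355; P(U=2 | V=1) = 0.183/0.355 = 0.51549.
P(V=3) = 0.097 + 0.079 + 0.152 = 0.328; P(U=2 | V=3) = 0.079/0.328 = 0.24085.
Difference = 0.2746.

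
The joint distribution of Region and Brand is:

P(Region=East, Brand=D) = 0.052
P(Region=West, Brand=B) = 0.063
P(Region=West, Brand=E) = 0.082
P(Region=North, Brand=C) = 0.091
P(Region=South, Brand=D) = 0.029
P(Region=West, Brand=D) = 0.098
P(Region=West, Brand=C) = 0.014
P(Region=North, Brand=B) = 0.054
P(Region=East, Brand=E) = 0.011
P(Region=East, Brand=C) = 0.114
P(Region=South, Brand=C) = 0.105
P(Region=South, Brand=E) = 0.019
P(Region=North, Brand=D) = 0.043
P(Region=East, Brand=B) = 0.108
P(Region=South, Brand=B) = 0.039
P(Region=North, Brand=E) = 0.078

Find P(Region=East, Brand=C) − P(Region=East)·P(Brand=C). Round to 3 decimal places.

P(Region=East) = 0.108 + 0.114 + 0.052 + 0.011 = 0.285.
P(Brand=C) = 0.091 + 0.105 + 0.114 + 0.014 = 0.324.
P(Region=East, Brand=C) − P(Region=East)P(Brand=C) = 0.114 − 0.285×0.324 = 0.022.

0.022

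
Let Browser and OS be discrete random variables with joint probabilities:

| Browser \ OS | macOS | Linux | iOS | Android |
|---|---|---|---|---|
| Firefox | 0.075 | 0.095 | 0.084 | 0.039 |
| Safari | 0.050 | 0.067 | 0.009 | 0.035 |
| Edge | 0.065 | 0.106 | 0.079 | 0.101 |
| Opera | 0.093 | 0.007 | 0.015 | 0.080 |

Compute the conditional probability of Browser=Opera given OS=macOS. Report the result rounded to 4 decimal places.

0.3286

P(OS=macOS) = 0.075 + 0.050 + 0.065 + 0.093 = 0.283.
P(Browser=Opera | OS=macOS) = 0.093/0.283 = 0.3286.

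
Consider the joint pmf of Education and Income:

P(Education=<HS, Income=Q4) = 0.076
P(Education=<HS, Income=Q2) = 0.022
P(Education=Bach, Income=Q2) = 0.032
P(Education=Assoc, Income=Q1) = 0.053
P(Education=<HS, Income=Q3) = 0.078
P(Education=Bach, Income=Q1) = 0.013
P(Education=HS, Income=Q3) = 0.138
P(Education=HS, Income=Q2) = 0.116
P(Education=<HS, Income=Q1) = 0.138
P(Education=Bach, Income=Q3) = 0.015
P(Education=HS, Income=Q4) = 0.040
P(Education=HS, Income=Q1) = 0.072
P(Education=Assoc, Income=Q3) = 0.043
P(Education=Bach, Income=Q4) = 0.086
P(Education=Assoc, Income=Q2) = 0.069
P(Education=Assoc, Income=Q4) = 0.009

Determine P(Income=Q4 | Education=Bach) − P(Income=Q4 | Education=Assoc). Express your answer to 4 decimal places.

P(Education=Bach) = 0.013 + 0.032 + 0.015 + 0.086 = 0.146; P(Income=Q4 | Education=Bach) = 0.086/0.146 = 0.58904.
P(Education=Assoc) = 0.053 + 0.069 + 0.043 + 0.009 = 0.174; P(Income=Q4 | Education=Assoc) = 0.009/0.174 = 0.05172.
Difference = 0.5373.

0.5373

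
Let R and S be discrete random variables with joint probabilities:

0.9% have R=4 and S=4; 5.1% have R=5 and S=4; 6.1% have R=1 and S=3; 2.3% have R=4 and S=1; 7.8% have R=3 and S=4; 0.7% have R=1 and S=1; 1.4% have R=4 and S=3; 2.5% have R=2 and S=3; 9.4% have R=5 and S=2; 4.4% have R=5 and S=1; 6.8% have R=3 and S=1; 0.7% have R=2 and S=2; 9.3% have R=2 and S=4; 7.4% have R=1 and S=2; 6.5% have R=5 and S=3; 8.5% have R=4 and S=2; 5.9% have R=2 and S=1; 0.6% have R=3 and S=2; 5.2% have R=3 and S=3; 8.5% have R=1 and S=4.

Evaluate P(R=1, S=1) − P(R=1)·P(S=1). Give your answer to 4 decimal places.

P(R=1) = 0.007 + 0.074 + 0.061 + 0.085 = 0.227.
P(S=1) = 0.007 + 0.059 + 0.068 + 0.023 + 0.044 = 0.201.
P(R=1, S=1) − P(R=1)P(S=1) = 0.007 − 0.227×0.201 = -0.0386.

-0.0386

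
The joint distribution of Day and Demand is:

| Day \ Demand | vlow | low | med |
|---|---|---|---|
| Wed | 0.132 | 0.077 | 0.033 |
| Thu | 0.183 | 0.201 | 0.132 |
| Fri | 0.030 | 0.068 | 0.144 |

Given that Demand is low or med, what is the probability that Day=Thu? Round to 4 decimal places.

0.5084

P(Demand=low) = 0.077 + 0.201 + 0.068 = 0.346.
P(Demand=med) = 0.033 + 0.132 + 0.144 = 0.309.
P(Demand ∈ {low, med}) = 0.346 + 0.309 = 0.655; P(Day=Thu, Demand ∈ {low, med}) = 0.201 + 0.132 = 0.333.
P(Day=Thu | Demand ∈ {low, med}) = 0.333/0.655 = 0.5084.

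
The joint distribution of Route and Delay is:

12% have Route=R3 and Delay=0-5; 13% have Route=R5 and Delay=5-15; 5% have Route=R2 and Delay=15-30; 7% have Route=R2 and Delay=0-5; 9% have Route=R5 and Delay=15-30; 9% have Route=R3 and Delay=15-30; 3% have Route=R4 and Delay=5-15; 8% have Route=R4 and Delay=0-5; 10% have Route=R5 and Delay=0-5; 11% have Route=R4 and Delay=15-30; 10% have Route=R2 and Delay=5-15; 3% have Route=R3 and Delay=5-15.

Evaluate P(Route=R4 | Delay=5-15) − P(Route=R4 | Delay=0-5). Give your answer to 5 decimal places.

-0.11277

P(Delay=5-15) = 0.10 + 0.03 + 0.03 + 0.13 = 0.29; P(Route=R4 | Delay=5-15) = 0.03/0.29 = 0.103448.
P(Delay=0-5) = 0.07 + 0.12 + 0.08 + 0.10 = 0.37; P(Route=R4 | Delay=0-5) = 0.08/0.37 = 0.216216.
Difference = -0.11277.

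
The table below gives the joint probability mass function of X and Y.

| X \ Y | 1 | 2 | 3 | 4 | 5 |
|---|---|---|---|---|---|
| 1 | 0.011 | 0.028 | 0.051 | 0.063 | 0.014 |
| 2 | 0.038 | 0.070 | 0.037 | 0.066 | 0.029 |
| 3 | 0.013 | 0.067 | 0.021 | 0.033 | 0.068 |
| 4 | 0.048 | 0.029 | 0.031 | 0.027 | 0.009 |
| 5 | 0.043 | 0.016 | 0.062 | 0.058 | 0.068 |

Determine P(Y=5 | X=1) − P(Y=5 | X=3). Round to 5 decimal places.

-0.25280

P(X=1) = 0.011 + 0.028 + 0.051 + 0.063 + 0.014 = 0.167; P(Y=5 | X=1) = 0.014/0.167 = 0.083832.
P(X=3) = 0.013 + 0.067 + 0.021 + 0.033 + 0.068 = 0.202; P(Y=5 | X=3) = 0.068/0.202 = 0.336634.
Difference = -0.25280.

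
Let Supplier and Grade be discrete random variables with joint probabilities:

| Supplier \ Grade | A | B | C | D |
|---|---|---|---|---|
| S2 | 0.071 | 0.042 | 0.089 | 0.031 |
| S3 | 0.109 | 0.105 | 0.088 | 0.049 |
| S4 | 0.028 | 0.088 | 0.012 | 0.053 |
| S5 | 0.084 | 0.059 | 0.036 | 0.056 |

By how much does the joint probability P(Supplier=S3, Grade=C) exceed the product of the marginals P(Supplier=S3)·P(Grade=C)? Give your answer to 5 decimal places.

0.00903

P(Supplier=S3) = 0.109 + 0.105 + 0.088 + 0.049 = 0.351.
P(Grade=C) = 0.089 + 0.088 + 0.012 + 0.036 = 0.225.
P(Supplier=S3, Grade=C) − P(Supplier=S3)P(Grade=C) = 0.088 − 0.351×0.225 = 0.00903.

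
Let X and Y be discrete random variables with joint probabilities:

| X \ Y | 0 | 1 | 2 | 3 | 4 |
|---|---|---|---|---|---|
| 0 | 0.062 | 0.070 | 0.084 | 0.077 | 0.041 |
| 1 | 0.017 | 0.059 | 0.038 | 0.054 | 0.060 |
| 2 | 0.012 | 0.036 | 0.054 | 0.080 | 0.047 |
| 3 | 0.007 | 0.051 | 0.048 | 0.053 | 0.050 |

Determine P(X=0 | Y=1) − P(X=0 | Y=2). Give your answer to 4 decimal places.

-0.0509

P(Y=1) = 0.070 + 0.059 + 0.036 + 0.051 = 0.216; P(X=0 | Y=1) = 0.070/0.216 = 0.32407.
P(Y=2) = 0.084 + 0.038 + 0.054 + 0.048 = 0.224; P(X=0 | Y=2) = 0.084/0.224 = 0.37500.
Difference = -0.0509.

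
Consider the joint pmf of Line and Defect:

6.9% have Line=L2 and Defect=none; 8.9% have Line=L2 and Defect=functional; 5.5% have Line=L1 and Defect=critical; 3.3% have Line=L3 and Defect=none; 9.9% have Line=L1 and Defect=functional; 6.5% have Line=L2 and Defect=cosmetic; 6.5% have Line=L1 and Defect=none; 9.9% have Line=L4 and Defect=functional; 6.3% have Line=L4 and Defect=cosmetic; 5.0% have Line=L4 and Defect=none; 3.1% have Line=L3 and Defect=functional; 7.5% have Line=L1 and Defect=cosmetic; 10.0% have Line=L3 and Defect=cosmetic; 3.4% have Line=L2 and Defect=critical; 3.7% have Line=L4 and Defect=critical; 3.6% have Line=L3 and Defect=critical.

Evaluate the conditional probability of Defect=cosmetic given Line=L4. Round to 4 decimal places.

P(Line=L4) = 0.050 + 0.063 + 0.099 + 0.037 = 0.249.
P(Defect=cosmetic | Line=L4) = 0.063/0.249 = 0.2530.

0.2530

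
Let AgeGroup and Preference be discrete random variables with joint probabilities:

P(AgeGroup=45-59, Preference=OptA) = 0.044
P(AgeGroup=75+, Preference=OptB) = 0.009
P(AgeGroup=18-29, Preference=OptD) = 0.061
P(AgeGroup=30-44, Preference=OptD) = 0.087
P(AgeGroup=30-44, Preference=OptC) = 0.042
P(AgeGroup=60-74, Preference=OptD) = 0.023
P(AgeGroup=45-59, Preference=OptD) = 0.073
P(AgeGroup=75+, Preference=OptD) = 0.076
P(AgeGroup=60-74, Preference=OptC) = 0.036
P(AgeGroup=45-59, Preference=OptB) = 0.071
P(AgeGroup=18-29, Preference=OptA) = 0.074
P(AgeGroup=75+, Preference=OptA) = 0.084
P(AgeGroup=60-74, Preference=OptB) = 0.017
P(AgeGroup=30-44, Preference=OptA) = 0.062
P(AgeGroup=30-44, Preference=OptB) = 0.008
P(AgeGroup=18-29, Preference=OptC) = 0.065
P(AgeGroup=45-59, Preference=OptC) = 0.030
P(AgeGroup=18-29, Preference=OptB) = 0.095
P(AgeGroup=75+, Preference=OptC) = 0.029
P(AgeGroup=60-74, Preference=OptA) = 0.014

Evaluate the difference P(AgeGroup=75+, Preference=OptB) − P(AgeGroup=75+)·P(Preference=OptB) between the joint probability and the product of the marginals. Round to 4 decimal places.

P(AgeGroup=75+) = 0.084 + 0.009 + 0.029 + 0.076 = 0.198.
P(Preference=OptB) = 0.095 + 0.008 + 0.071 + 0.017 + 0.009 = 0.200.
P(AgeGroup=75+, Preference=OptB) − P(AgeGroup=75+)P(Preference=OptB) = 0.009 − 0.198×0.200 = -0.0306.

-0.0306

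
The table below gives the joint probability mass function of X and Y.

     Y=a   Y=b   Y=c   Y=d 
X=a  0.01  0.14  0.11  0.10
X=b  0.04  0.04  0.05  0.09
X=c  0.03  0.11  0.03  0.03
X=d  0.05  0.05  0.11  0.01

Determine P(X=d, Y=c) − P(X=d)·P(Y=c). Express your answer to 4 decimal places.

P(X=d) = 0.05 + 0.05 + 0.11 + 0.01 = 0.22.
P(Y=c) = 0.11 + 0.05 + 0.03 + 0.11 = 0.30.
P(X=d, Y=c) − P(X=d)P(Y=c) = 0.11 − 0.22×0.30 = 0.0440.

0.0440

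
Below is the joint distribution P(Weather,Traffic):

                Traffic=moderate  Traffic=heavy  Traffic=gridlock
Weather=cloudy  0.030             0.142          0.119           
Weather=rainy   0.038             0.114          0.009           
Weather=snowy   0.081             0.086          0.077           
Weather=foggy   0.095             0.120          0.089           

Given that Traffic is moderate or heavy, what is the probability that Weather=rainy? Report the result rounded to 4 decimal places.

0.2153

P(Traffic=moderate) = 0.030 + 0.038 + 0.081 + 0.095 = 0.244.
P(Traffic=heavy) = 0.142 + 0.114 + 0.086 + 0.120 = 0.462.
P(Traffic ∈ {moderate, heavy}) = 0.244 + 0.462 = 0.706; P(Weather=rainy, Traffic ∈ {moderate, heavy}) = 0.038 + 0.114 = 0.152.
P(Weather=rainy | Traffic ∈ {moderate, heavy}) = 0.152/0.706 = 0.2153.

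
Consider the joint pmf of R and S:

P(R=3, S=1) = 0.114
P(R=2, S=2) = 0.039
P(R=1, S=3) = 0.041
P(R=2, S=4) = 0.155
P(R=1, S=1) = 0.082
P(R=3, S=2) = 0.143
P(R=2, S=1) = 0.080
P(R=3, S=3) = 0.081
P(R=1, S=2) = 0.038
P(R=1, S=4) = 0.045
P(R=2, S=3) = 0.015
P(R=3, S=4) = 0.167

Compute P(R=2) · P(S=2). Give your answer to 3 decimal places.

0.064

P(R=2) = 0.080 + 0.039 + 0.015 + 0.155 = 0.289.
P(S=2) = 0.038 + 0.039 + 0.143 = 0.220.
Product: 0.289 × 0.220 = 0.064.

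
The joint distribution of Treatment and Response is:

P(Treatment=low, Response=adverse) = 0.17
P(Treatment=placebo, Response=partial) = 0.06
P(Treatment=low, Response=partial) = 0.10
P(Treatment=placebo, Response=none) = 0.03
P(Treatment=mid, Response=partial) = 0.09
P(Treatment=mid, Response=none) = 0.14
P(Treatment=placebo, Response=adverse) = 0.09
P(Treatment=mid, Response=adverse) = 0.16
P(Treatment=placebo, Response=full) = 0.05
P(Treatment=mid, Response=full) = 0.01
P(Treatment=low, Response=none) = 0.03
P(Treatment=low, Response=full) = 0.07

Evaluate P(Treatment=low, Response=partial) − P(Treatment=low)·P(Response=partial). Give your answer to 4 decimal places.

0.0075

P(Treatment=low) = 0.03 + 0.10 + 0.07 + 0.17 = 0.37.
P(Response=partial) = 0.06 + 0.10 + 0.09 = 0.25.
P(Treatment=low, Response=partial) − P(Treatment=low)P(Response=partial) = 0.10 − 0.37×0.25 = 0.0075.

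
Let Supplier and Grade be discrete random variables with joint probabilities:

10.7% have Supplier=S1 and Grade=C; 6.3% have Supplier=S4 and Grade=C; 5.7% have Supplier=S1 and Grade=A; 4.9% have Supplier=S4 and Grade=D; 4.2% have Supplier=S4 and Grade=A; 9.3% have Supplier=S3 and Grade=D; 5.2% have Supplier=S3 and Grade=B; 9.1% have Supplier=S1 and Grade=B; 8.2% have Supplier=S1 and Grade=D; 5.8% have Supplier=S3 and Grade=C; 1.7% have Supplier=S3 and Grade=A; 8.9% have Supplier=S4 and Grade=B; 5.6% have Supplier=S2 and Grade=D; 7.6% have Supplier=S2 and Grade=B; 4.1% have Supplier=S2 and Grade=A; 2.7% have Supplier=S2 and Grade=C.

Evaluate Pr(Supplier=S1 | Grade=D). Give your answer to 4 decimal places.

P(Grade=D) = 0.082 + 0.056 + 0.093 + 0.049 = 0.280.
P(Supplier=S1 | Grade=D) = 0.082/0.280 = 0.2929.

0.2929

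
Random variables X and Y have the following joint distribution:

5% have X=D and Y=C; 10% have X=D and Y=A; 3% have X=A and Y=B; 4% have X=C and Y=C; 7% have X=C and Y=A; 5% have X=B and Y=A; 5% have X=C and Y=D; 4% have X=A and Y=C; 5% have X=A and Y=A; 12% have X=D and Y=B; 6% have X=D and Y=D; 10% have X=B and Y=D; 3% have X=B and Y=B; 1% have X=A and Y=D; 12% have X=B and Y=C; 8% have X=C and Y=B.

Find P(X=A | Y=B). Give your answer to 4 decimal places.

P(Y=B) = 0.03 + 0.03 + 0.08 + 0.12 = 0.26.
P(X=A | Y=B) = 0.03/0.26 = 0.1154.

0.1154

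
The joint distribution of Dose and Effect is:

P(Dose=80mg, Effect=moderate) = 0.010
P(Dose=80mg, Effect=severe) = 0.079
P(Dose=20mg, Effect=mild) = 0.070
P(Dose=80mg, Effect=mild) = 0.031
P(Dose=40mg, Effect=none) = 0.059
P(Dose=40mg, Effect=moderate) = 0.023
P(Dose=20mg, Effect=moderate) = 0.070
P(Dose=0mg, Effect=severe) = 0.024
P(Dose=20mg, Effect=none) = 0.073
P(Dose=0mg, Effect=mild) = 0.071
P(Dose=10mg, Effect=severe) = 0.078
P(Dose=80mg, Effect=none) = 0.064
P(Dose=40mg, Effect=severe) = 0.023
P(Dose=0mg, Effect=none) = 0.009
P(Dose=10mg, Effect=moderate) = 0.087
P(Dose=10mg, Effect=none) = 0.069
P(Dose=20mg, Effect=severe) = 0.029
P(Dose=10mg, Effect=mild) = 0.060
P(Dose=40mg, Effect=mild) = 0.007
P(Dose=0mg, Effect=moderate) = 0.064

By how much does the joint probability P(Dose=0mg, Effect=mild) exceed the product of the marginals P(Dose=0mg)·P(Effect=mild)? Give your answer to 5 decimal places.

P(Dose=0mg) = 0.009 + 0.071 + 0.064 + 0.024 = 0.168.
P(Effect=mild) = 0.071 + 0.060 + 0.070 + 0.007 + 0.031 = 0.239.
P(Dose=0mg, Effect=mild) − P(Dose=0mg)P(Effect=mild) = 0.071 − 0.168×0.239 = 0.03085.

0.03085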